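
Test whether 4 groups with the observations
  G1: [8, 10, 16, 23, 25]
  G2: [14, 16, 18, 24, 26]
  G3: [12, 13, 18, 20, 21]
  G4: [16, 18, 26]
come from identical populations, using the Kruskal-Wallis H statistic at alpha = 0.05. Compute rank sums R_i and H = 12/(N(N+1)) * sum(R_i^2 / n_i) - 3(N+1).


Step 1: Combine all N = 18 observations and assign midranks.
sorted (value, group, rank): (8,G1,1), (10,G1,2), (12,G3,3), (13,G3,4), (14,G2,5), (16,G1,7), (16,G2,7), (16,G4,7), (18,G2,10), (18,G3,10), (18,G4,10), (20,G3,12), (21,G3,13), (23,G1,14), (24,G2,15), (25,G1,16), (26,G2,17.5), (26,G4,17.5)
Step 2: Sum ranks within each group.
R_1 = 40 (n_1 = 5)
R_2 = 54.5 (n_2 = 5)
R_3 = 42 (n_3 = 5)
R_4 = 34.5 (n_4 = 3)
Step 3: H = 12/(N(N+1)) * sum(R_i^2/n_i) - 3(N+1)
     = 12/(18*19) * (40^2/5 + 54.5^2/5 + 42^2/5 + 34.5^2/3) - 3*19
     = 0.035088 * 1663.6 - 57
     = 1.371930.
Step 4: Ties present; correction factor C = 1 - 54/(18^3 - 18) = 0.990712. Corrected H = 1.371930 / 0.990712 = 1.384792.
Step 5: Under H0, H ~ chi^2(3); p-value = 0.709103.
Step 6: alpha = 0.05. fail to reject H0.

H = 1.3848, df = 3, p = 0.709103, fail to reject H0.


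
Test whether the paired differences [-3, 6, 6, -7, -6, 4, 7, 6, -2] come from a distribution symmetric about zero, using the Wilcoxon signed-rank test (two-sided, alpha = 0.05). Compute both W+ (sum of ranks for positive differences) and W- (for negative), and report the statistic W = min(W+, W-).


Step 1: Drop any zero differences (none here) and take |d_i|.
|d| = [3, 6, 6, 7, 6, 4, 7, 6, 2]
Step 2: Midrank |d_i| (ties get averaged ranks).
ranks: |3|->2, |6|->5.5, |6|->5.5, |7|->8.5, |6|->5.5, |4|->3, |7|->8.5, |6|->5.5, |2|->1
Step 3: Attach original signs; sum ranks with positive sign and with negative sign.
W+ = 5.5 + 5.5 + 3 + 8.5 + 5.5 = 28
W- = 2 + 8.5 + 5.5 + 1 = 17
(Check: W+ + W- = 45 should equal n(n+1)/2 = 45.)
Step 4: Test statistic W = min(W+, W-) = 17.
Step 5: Ties in |d|, so use the tie-corrected normal approximation.
        E[W] = n(n+1)/4 = 9*10/4 = 22.5.
        Tie groups: |d|=6 (t=4), |d|=7 (t=2); sum(t^3 - t) = 66.
        Var[W] = n(n+1)(2n+1)/24 - sum(t^3-t)/48 = 1710/24 - 66/48 = 69.875.
        z = (W - E[W]) / sqrt(Var[W]) = (17 - 22.5) / 8.3591 = -0.6580.
        Two-sided p = 2*Phi(z) = 0.510562.
Step 6: alpha = 0.05. fail to reject H0.

W+ = 28, W- = 17, W = min = 17, p = 0.510562, fail to reject H0.


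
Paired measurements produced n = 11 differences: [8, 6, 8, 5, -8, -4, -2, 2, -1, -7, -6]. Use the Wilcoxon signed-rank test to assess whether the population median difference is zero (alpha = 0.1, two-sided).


Step 1: Drop any zero differences (none here) and take |d_i|.
|d| = [8, 6, 8, 5, 8, 4, 2, 2, 1, 7, 6]
Step 2: Midrank |d_i| (ties get averaged ranks).
ranks: |8|->10, |6|->6.5, |8|->10, |5|->5, |8|->10, |4|->4, |2|->2.5, |2|->2.5, |1|->1, |7|->8, |6|->6.5
Step 3: Attach original signs; sum ranks with positive sign and with negative sign.
W+ = 10 + 6.5 + 10 + 5 + 2.5 = 34
W- = 10 + 4 + 2.5 + 1 + 8 + 6.5 = 32
(Check: W+ + W- = 66 should equal n(n+1)/2 = 66.)
Step 4: Test statistic W = min(W+, W-) = 32.
Step 5: Ties in |d|, so use the tie-corrected normal approximation.
        E[W] = n(n+1)/4 = 11*12/4 = 33.
        Tie groups: |d|=2 (t=2), |d|=6 (t=2), |d|=8 (t=3); sum(t^3 - t) = 36.
        Var[W] = n(n+1)(2n+1)/24 - sum(t^3-t)/48 = 3036/24 - 36/48 = 125.75.
        z = (W - E[W]) / sqrt(Var[W]) = (32 - 33) / 11.2138 = -0.0892.
        Two-sided p = 2*Phi(z) = 0.928942.
Step 6: alpha = 0.1. fail to reject H0.

W+ = 34, W- = 32, W = min = 32, p = 0.928942, fail to reject H0.


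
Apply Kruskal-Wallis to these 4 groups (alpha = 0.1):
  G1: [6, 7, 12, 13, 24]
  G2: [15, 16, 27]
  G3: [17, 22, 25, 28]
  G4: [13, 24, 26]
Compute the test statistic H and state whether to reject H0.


Step 1: Combine all N = 15 observations and assign midranks.
sorted (value, group, rank): (6,G1,1), (7,G1,2), (12,G1,3), (13,G1,4.5), (13,G4,4.5), (15,G2,6), (16,G2,7), (17,G3,8), (22,G3,9), (24,G1,10.5), (24,G4,10.5), (25,G3,12), (26,G4,13), (27,G2,14), (28,G3,15)
Step 2: Sum ranks within each group.
R_1 = 21 (n_1 = 5)
R_2 = 27 (n_2 = 3)
R_3 = 44 (n_3 = 4)
R_4 = 28 (n_4 = 3)
Step 3: H = 12/(N(N+1)) * sum(R_i^2/n_i) - 3(N+1)
     = 12/(15*16) * (21^2/5 + 27^2/3 + 44^2/4 + 28^2/3) - 3*16
     = 0.050000 * 1076.53 - 48
     = 5.826667.
Step 4: Ties present; correction factor C = 1 - 12/(15^3 - 15) = 0.996429. Corrected H = 5.826667 / 0.996429 = 5.847551.
Step 5: Under H0, H ~ chi^2(3); p-value = 0.119267.
Step 6: alpha = 0.1. fail to reject H0.

H = 5.8476, df = 3, p = 0.119267, fail to reject H0.


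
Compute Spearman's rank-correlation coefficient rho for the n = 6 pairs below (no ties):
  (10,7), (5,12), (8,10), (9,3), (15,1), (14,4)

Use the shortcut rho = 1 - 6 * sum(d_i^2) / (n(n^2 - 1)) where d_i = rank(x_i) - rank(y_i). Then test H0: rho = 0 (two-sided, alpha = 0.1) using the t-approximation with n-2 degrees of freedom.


Step 1: Rank x and y separately (midranks; no ties here).
rank(x): 10->4, 5->1, 8->2, 9->3, 15->6, 14->5
rank(y): 7->4, 12->6, 10->5, 3->2, 1->1, 4->3
Step 2: d_i = R_x(i) - R_y(i); compute d_i^2.
  (4-4)^2=0, (1-6)^2=25, (2-5)^2=9, (3-2)^2=1, (6-1)^2=25, (5-3)^2=4
sum(d^2) = 64.
Step 3: rho = 1 - 6*64 / (6*(6^2 - 1)) = 1 - 384/210 = -0.828571.
Step 4: Under H0, t = rho * sqrt((n-2)/(1-rho^2)) = -2.9598 ~ t(4).
Step 5: Two-sided p-value from the t-distribution with 4 df = 0.041563.
Step 6: alpha = 0.1. reject H0.

rho = -0.8286, p = 0.041563, reject H0 at alpha = 0.1.


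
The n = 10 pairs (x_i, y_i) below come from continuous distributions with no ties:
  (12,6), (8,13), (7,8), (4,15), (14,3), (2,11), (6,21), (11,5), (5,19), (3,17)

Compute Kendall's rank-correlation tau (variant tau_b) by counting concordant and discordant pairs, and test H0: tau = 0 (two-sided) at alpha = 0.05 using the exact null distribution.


Step 1: Enumerate the 45 unordered pairs (i,j) with i<j and classify each by sign(x_j-x_i) * sign(y_j-y_i).
  (1,2):dx=-4,dy=+7->D; (1,3):dx=-5,dy=+2->D; (1,4):dx=-8,dy=+9->D; (1,5):dx=+2,dy=-3->D
  (1,6):dx=-10,dy=+5->D; (1,7):dx=-6,dy=+15->D; (1,8):dx=-1,dy=-1->C; (1,9):dx=-7,dy=+13->D
  (1,10):dx=-9,dy=+11->D; (2,3):dx=-1,dy=-5->C; (2,4):dx=-4,dy=+2->D; (2,5):dx=+6,dy=-10->D
  (2,6):dx=-6,dy=-2->C; (2,7):dx=-2,dy=+8->D; (2,8):dx=+3,dy=-8->D; (2,9):dx=-3,dy=+6->D
  (2,10):dx=-5,dy=+4->D; (3,4):dx=-3,dy=+7->D; (3,5):dx=+7,dy=-5->D; (3,6):dx=-5,dy=+3->D
  (3,7):dx=-1,dy=+13->D; (3,8):dx=+4,dy=-3->D; (3,9):dx=-2,dy=+11->D; (3,10):dx=-4,dy=+9->D
  (4,5):dx=+10,dy=-12->D; (4,6):dx=-2,dy=-4->C; (4,7):dx=+2,dy=+6->C; (4,8):dx=+7,dy=-10->D
  (4,9):dx=+1,dy=+4->C; (4,10):dx=-1,dy=+2->D; (5,6):dx=-12,dy=+8->D; (5,7):dx=-8,dy=+18->D
  (5,8):dx=-3,dy=+2->D; (5,9):dx=-9,dy=+16->D; (5,10):dx=-11,dy=+14->D; (6,7):dx=+4,dy=+10->C
  (6,8):dx=+9,dy=-6->D; (6,9):dx=+3,dy=+8->C; (6,10):dx=+1,dy=+6->C; (7,8):dx=+5,dy=-16->D
  (7,9):dx=-1,dy=-2->C; (7,10):dx=-3,dy=-4->C; (8,9):dx=-6,dy=+14->D; (8,10):dx=-8,dy=+12->D
  (9,10):dx=-2,dy=-2->C
Step 2: C = 12, D = 33, total pairs = 45.
Step 3: tau = (C - D)/(n(n-1)/2) = (12 - 33)/45 = -0.466667.
Step 4: Exact two-sided p-value (enumerate n! = 3628800 permutations of y under H0): p = 0.072550.
Step 5: alpha = 0.05. fail to reject H0.

tau_b = -0.4667 (C=12, D=33), p = 0.072550, fail to reject H0.


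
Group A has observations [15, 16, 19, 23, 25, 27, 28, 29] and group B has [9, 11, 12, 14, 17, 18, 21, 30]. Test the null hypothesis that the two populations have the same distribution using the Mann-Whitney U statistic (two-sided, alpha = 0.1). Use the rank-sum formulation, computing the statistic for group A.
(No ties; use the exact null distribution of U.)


Step 1: Combine and sort all 16 observations; assign midranks.
sorted (value, group): (9,Y), (11,Y), (12,Y), (14,Y), (15,X), (16,X), (17,Y), (18,Y), (19,X), (21,Y), (23,X), (25,X), (27,X), (28,X), (29,X), (30,Y)
ranks: 9->1, 11->2, 12->3, 14->4, 15->5, 16->6, 17->7, 18->8, 19->9, 21->10, 23->11, 25->12, 27->13, 28->14, 29->15, 30->16
Step 2: Rank sum for X: R1 = 5 + 6 + 9 + 11 + 12 + 13 + 14 + 15 = 85.
Step 3: U_X = R1 - n1(n1+1)/2 = 85 - 8*9/2 = 85 - 36 = 49.
       U_Y = n1*n2 - U_X = 64 - 49 = 15.
Step 4: No ties, so the exact null distribution of U (based on enumerating the C(16,8) = 12870 equally likely rank assignments) gives the two-sided p-value.
Step 5: p-value = 0.082984; compare to alpha = 0.1. reject H0.

U_X = 49, p = 0.082984, reject H0 at alpha = 0.1.


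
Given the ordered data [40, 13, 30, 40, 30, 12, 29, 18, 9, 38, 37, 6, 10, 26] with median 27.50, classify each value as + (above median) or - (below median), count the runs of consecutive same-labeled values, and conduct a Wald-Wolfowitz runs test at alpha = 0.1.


Step 1: Compute median = 27.50; label A = above, B = below.
Labels in order: ABAAABABBAABBB  (n_A = 7, n_B = 7)
Step 2: Count runs R = 8.
Step 3: Under H0 (random ordering), E[R] = 2*n_A*n_B/(n_A+n_B) + 1 = 2*7*7/14 + 1 = 8.0000.
        Var[R] = 2*n_A*n_B*(2*n_A*n_B - n_A - n_B) / ((n_A+n_B)^2 * (n_A+n_B-1)) = 8232/2548 = 3.2308.
        SD[R] = 1.7974.
Step 4: R = E[R], so z = 0 with no continuity correction.
Step 5: Two-sided p-value via normal approximation = 2*(1 - Phi(|z|)) = 1.000000.
Step 6: alpha = 0.1. fail to reject H0.

R = 8, z = 0.0000, p = 1.000000, fail to reject H0.


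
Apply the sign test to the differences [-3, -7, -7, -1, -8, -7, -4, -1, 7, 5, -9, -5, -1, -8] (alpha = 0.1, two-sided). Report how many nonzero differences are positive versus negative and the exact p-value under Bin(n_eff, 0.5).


Step 1: Discard zero differences. Original n = 14; n_eff = number of nonzero differences = 14.
Nonzero differences (with sign): -3, -7, -7, -1, -8, -7, -4, -1, +7, +5, -9, -5, -1, -8
Step 2: Count signs: positive = 2, negative = 12.
Step 3: Under H0: P(positive) = 0.5, so the number of positives S ~ Bin(14, 0.5).
Step 4: Two-sided exact p-value = sum of Bin(14,0.5) probabilities at or below the observed probability = 0.012939.
Step 5: alpha = 0.1. reject H0.

n_eff = 14, pos = 2, neg = 12, p = 0.012939, reject H0.


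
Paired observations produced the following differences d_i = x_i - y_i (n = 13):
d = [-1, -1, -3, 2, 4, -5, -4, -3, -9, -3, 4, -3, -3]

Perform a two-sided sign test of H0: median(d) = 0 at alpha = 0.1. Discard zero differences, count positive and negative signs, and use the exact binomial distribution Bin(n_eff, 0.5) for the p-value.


Step 1: Discard zero differences. Original n = 13; n_eff = number of nonzero differences = 13.
Nonzero differences (with sign): -1, -1, -3, +2, +4, -5, -4, -3, -9, -3, +4, -3, -3
Step 2: Count signs: positive = 3, negative = 10.
Step 3: Under H0: P(positive) = 0.5, so the number of positives S ~ Bin(13, 0.5).
Step 4: Two-sided exact p-value = sum of Bin(13,0.5) probabilities at or below the observed probability = 0.092285.
Step 5: alpha = 0.1. reject H0.

n_eff = 13, pos = 3, neg = 10, p = 0.092285, reject H0.


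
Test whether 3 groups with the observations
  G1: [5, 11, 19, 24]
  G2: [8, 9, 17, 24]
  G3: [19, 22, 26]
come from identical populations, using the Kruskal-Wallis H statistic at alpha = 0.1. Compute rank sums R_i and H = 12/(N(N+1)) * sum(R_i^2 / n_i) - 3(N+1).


Step 1: Combine all N = 11 observations and assign midranks.
sorted (value, group, rank): (5,G1,1), (8,G2,2), (9,G2,3), (11,G1,4), (17,G2,5), (19,G1,6.5), (19,G3,6.5), (22,G3,8), (24,G1,9.5), (24,G2,9.5), (26,G3,11)
Step 2: Sum ranks within each group.
R_1 = 21 (n_1 = 4)
R_2 = 19.5 (n_2 = 4)
R_3 = 25.5 (n_3 = 3)
Step 3: H = 12/(N(N+1)) * sum(R_i^2/n_i) - 3(N+1)
     = 12/(11*12) * (21^2/4 + 19.5^2/4 + 25.5^2/3) - 3*12
     = 0.090909 * 422.062 - 36
     = 2.369318.
Step 4: Ties present; correction factor C = 1 - 12/(11^3 - 11) = 0.990909. Corrected H = 2.369318 / 0.990909 = 2.391055.
Step 5: Under H0, H ~ chi^2(2); p-value = 0.302544.
Step 6: alpha = 0.1. fail to reject H0.

H = 2.3911, df = 2, p = 0.302544, fail to reject H0.


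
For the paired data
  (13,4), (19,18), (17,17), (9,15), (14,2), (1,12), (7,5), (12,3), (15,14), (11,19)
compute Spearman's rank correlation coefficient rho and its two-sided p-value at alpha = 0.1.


Step 1: Rank x and y separately (midranks; no ties here).
rank(x): 13->6, 19->10, 17->9, 9->3, 14->7, 1->1, 7->2, 12->5, 15->8, 11->4
rank(y): 4->3, 18->9, 17->8, 15->7, 2->1, 12->5, 5->4, 3->2, 14->6, 19->10
Step 2: d_i = R_x(i) - R_y(i); compute d_i^2.
  (6-3)^2=9, (10-9)^2=1, (9-8)^2=1, (3-7)^2=16, (7-1)^2=36, (1-5)^2=16, (2-4)^2=4, (5-2)^2=9, (8-6)^2=4, (4-10)^2=36
sum(d^2) = 132.
Step 3: rho = 1 - 6*132 / (10*(10^2 - 1)) = 1 - 792/990 = 0.200000.
Step 4: Under H0, t = rho * sqrt((n-2)/(1-rho^2)) = 0.5774 ~ t(8).
Step 5: Two-sided p-value from the t-distribution with 8 df = 0.579584.
Step 6: alpha = 0.1. fail to reject H0.

rho = 0.2000, p = 0.579584, fail to reject H0 at alpha = 0.1.


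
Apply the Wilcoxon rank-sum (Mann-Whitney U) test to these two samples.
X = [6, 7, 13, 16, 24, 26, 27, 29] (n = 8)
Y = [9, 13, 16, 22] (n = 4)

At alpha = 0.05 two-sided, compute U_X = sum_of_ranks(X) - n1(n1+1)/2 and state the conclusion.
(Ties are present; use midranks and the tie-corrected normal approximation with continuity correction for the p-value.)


Step 1: Combine and sort all 12 observations; assign midranks.
sorted (value, group): (6,X), (7,X), (9,Y), (13,X), (13,Y), (16,X), (16,Y), (22,Y), (24,X), (26,X), (27,X), (29,X)
ranks: 6->1, 7->2, 9->3, 13->4.5, 13->4.5, 16->6.5, 16->6.5, 22->8, 24->9, 26->10, 27->11, 29->12
Step 2: Rank sum for X: R1 = 1 + 2 + 4.5 + 6.5 + 9 + 10 + 11 + 12 = 56.
Step 3: U_X = R1 - n1(n1+1)/2 = 56 - 8*9/2 = 56 - 36 = 20.
       U_Y = n1*n2 - U_X = 32 - 20 = 12.
Step 4: Ties are present, so use the tie-corrected normal approximation (with continuity correction) for the p-value.
Step 5: p-value = 0.550818; compare to alpha = 0.05. fail to reject H0.

U_X = 20, p = 0.550818, fail to reject H0 at alpha = 0.05.


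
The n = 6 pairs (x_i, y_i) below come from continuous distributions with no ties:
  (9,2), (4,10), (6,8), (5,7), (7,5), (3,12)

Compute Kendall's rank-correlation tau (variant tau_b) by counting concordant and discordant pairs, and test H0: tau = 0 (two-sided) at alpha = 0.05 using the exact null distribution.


Step 1: Enumerate the 15 unordered pairs (i,j) with i<j and classify each by sign(x_j-x_i) * sign(y_j-y_i).
  (1,2):dx=-5,dy=+8->D; (1,3):dx=-3,dy=+6->D; (1,4):dx=-4,dy=+5->D; (1,5):dx=-2,dy=+3->D
  (1,6):dx=-6,dy=+10->D; (2,3):dx=+2,dy=-2->D; (2,4):dx=+1,dy=-3->D; (2,5):dx=+3,dy=-5->D
  (2,6):dx=-1,dy=+2->D; (3,4):dx=-1,dy=-1->C; (3,5):dx=+1,dy=-3->D; (3,6):dx=-3,dy=+4->D
  (4,5):dx=+2,dy=-2->D; (4,6):dx=-2,dy=+5->D; (5,6):dx=-4,dy=+7->D
Step 2: C = 1, D = 14, total pairs = 15.
Step 3: tau = (C - D)/(n(n-1)/2) = (1 - 14)/15 = -0.866667.
Step 4: Exact two-sided p-value (enumerate n! = 720 permutations of y under H0): p = 0.016667.
Step 5: alpha = 0.05. reject H0.

tau_b = -0.8667 (C=1, D=14), p = 0.016667, reject H0.


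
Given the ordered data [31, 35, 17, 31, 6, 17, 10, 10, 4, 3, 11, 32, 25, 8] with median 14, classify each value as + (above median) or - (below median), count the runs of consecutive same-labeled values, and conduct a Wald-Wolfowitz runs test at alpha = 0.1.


Step 1: Compute median = 14; label A = above, B = below.
Labels in order: AAAABABBBBBAAB  (n_A = 7, n_B = 7)
Step 2: Count runs R = 6.
Step 3: Under H0 (random ordering), E[R] = 2*n_A*n_B/(n_A+n_B) + 1 = 2*7*7/14 + 1 = 8.0000.
        Var[R] = 2*n_A*n_B*(2*n_A*n_B - n_A - n_B) / ((n_A+n_B)^2 * (n_A+n_B-1)) = 8232/2548 = 3.2308.
        SD[R] = 1.7974.
Step 4: Continuity-corrected z = (R + 0.5 - E[R]) / SD[R] = (6 + 0.5 - 8.0000) / 1.7974 = -0.8345.
Step 5: Two-sided p-value via normal approximation = 2*(1 - Phi(|z|)) = 0.403986.
Step 6: alpha = 0.1. fail to reject H0.

R = 6, z = -0.8345, p = 0.403986, fail to reject H0.


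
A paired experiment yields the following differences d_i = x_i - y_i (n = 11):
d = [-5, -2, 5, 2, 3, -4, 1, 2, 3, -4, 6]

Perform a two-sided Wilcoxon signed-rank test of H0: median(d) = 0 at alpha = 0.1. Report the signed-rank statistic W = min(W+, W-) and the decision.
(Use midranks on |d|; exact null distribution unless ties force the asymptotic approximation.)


Step 1: Drop any zero differences (none here) and take |d_i|.
|d| = [5, 2, 5, 2, 3, 4, 1, 2, 3, 4, 6]
Step 2: Midrank |d_i| (ties get averaged ranks).
ranks: |5|->9.5, |2|->3, |5|->9.5, |2|->3, |3|->5.5, |4|->7.5, |1|->1, |2|->3, |3|->5.5, |4|->7.5, |6|->11
Step 3: Attach original signs; sum ranks with positive sign and with negative sign.
W+ = 9.5 + 3 + 5.5 + 1 + 3 + 5.5 + 11 = 38.5
W- = 9.5 + 3 + 7.5 + 7.5 = 27.5
(Check: W+ + W- = 66 should equal n(n+1)/2 = 66.)
Step 4: Test statistic W = min(W+, W-) = 27.5.
Step 5: Ties in |d|, so use the tie-corrected normal approximation.
        E[W] = n(n+1)/4 = 11*12/4 = 33.
        Tie groups: |d|=2 (t=3), |d|=3 (t=2), |d|=4 (t=2), |d|=5 (t=2); sum(t^3 - t) = 42.
        Var[W] = n(n+1)(2n+1)/24 - sum(t^3-t)/48 = 3036/24 - 42/48 = 125.625.
        z = (W - E[W]) / sqrt(Var[W]) = (27.5 - 33) / 11.2083 = -0.4907.
        Two-sided p = 2*Phi(z) = 0.623632.
Step 6: alpha = 0.1. fail to reject H0.

W+ = 38.5, W- = 27.5, W = min = 27.5, p = 0.623632, fail to reject H0.


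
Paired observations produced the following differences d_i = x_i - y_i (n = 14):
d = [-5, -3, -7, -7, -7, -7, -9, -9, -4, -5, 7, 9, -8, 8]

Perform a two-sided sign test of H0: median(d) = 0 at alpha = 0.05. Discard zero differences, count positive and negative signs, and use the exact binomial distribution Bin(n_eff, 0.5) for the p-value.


Step 1: Discard zero differences. Original n = 14; n_eff = number of nonzero differences = 14.
Nonzero differences (with sign): -5, -3, -7, -7, -7, -7, -9, -9, -4, -5, +7, +9, -8, +8
Step 2: Count signs: positive = 3, negative = 11.
Step 3: Under H0: P(positive) = 0.5, so the number of positives S ~ Bin(14, 0.5).
Step 4: Two-sided exact p-value = sum of Bin(14,0.5) probabilities at or below the observed probability = 0.057373.
Step 5: alpha = 0.05. fail to reject H0.

n_eff = 14, pos = 3, neg = 11, p = 0.057373, fail to reject H0.


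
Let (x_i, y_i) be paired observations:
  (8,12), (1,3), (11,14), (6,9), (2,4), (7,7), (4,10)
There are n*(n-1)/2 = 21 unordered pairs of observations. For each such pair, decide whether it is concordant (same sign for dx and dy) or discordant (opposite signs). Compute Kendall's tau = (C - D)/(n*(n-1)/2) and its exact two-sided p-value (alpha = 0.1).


Step 1: Enumerate the 21 unordered pairs (i,j) with i<j and classify each by sign(x_j-x_i) * sign(y_j-y_i).
  (1,2):dx=-7,dy=-9->C; (1,3):dx=+3,dy=+2->C; (1,4):dx=-2,dy=-3->C; (1,5):dx=-6,dy=-8->C
  (1,6):dx=-1,dy=-5->C; (1,7):dx=-4,dy=-2->C; (2,3):dx=+10,dy=+11->C; (2,4):dx=+5,dy=+6->C
  (2,5):dx=+1,dy=+1->C; (2,6):dx=+6,dy=+4->C; (2,7):dx=+3,dy=+7->C; (3,4):dx=-5,dy=-5->C
  (3,5):dx=-9,dy=-10->C; (3,6):dx=-4,dy=-7->C; (3,7):dx=-7,dy=-4->C; (4,5):dx=-4,dy=-5->C
  (4,6):dx=+1,dy=-2->D; (4,7):dx=-2,dy=+1->D; (5,6):dx=+5,dy=+3->C; (5,7):dx=+2,dy=+6->C
  (6,7):dx=-3,dy=+3->D
Step 2: C = 18, D = 3, total pairs = 21.
Step 3: tau = (C - D)/(n(n-1)/2) = (18 - 3)/21 = 0.714286.
Step 4: Exact two-sided p-value (enumerate n! = 5040 permutations of y under H0): p = 0.030159.
Step 5: alpha = 0.1. reject H0.

tau_b = 0.7143 (C=18, D=3), p = 0.030159, reject H0.


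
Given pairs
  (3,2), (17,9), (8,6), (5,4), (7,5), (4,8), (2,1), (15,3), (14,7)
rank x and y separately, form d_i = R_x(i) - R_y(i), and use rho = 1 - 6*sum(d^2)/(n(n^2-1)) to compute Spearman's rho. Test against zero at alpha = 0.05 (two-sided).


Step 1: Rank x and y separately (midranks; no ties here).
rank(x): 3->2, 17->9, 8->6, 5->4, 7->5, 4->3, 2->1, 15->8, 14->7
rank(y): 2->2, 9->9, 6->6, 4->4, 5->5, 8->8, 1->1, 3->3, 7->7
Step 2: d_i = R_x(i) - R_y(i); compute d_i^2.
  (2-2)^2=0, (9-9)^2=0, (6-6)^2=0, (4-4)^2=0, (5-5)^2=0, (3-8)^2=25, (1-1)^2=0, (8-3)^2=25, (7-7)^2=0
sum(d^2) = 50.
Step 3: rho = 1 - 6*50 / (9*(9^2 - 1)) = 1 - 300/720 = 0.583333.
Step 4: Under H0, t = rho * sqrt((n-2)/(1-rho^2)) = 1.9001 ~ t(7).
Step 5: Two-sided p-value from the t-distribution with 7 df = 0.099186.
Step 6: alpha = 0.05. fail to reject H0.

rho = 0.5833, p = 0.099186, fail to reject H0 at alpha = 0.05.


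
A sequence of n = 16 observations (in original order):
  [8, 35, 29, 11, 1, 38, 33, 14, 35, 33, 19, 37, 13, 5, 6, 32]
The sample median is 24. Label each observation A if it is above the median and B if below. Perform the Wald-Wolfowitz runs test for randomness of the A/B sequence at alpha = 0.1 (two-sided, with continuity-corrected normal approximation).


Step 1: Compute median = 24; label A = above, B = below.
Labels in order: BAABBAABAABABBBA  (n_A = 8, n_B = 8)
Step 2: Count runs R = 10.
Step 3: Under H0 (random ordering), E[R] = 2*n_A*n_B/(n_A+n_B) + 1 = 2*8*8/16 + 1 = 9.0000.
        Var[R] = 2*n_A*n_B*(2*n_A*n_B - n_A - n_B) / ((n_A+n_B)^2 * (n_A+n_B-1)) = 14336/3840 = 3.7333.
        SD[R] = 1.9322.
Step 4: Continuity-corrected z = (R - 0.5 - E[R]) / SD[R] = (10 - 0.5 - 9.0000) / 1.9322 = 0.2588.
Step 5: Two-sided p-value via normal approximation = 2*(1 - Phi(|z|)) = 0.795809.
Step 6: alpha = 0.1. fail to reject H0.

R = 10, z = 0.2588, p = 0.795809, fail to reject H0.


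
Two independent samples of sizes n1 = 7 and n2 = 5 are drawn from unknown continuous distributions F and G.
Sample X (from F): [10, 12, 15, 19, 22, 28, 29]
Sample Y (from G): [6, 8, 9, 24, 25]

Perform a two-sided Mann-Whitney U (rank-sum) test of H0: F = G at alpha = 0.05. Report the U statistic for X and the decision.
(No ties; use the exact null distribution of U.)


Step 1: Combine and sort all 12 observations; assign midranks.
sorted (value, group): (6,Y), (8,Y), (9,Y), (10,X), (12,X), (15,X), (19,X), (22,X), (24,Y), (25,Y), (28,X), (29,X)
ranks: 6->1, 8->2, 9->3, 10->4, 12->5, 15->6, 19->7, 22->8, 24->9, 25->10, 28->11, 29->12
Step 2: Rank sum for X: R1 = 4 + 5 + 6 + 7 + 8 + 11 + 12 = 53.
Step 3: U_X = R1 - n1(n1+1)/2 = 53 - 7*8/2 = 53 - 28 = 25.
       U_Y = n1*n2 - U_X = 35 - 25 = 10.
Step 4: No ties, so the exact null distribution of U (based on enumerating the C(12,7) = 792 equally likely rank assignments) gives the two-sided p-value.
Step 5: p-value = 0.267677; compare to alpha = 0.05. fail to reject H0.

U_X = 25, p = 0.267677, fail to reject H0 at alpha = 0.05.


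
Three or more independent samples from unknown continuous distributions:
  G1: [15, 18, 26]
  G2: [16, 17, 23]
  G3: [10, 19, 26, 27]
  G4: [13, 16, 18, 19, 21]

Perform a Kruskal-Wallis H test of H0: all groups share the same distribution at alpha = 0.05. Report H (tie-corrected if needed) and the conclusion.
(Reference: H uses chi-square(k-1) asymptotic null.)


Step 1: Combine all N = 15 observations and assign midranks.
sorted (value, group, rank): (10,G3,1), (13,G4,2), (15,G1,3), (16,G2,4.5), (16,G4,4.5), (17,G2,6), (18,G1,7.5), (18,G4,7.5), (19,G3,9.5), (19,G4,9.5), (21,G4,11), (23,G2,12), (26,G1,13.5), (26,G3,13.5), (27,G3,15)
Step 2: Sum ranks within each group.
R_1 = 24 (n_1 = 3)
R_2 = 22.5 (n_2 = 3)
R_3 = 39 (n_3 = 4)
R_4 = 34.5 (n_4 = 5)
Step 3: H = 12/(N(N+1)) * sum(R_i^2/n_i) - 3(N+1)
     = 12/(15*16) * (24^2/3 + 22.5^2/3 + 39^2/4 + 34.5^2/5) - 3*16
     = 0.050000 * 979.05 - 48
     = 0.952500.
Step 4: Ties present; correction factor C = 1 - 24/(15^3 - 15) = 0.992857. Corrected H = 0.952500 / 0.992857 = 0.959353.
Step 5: Under H0, H ~ chi^2(3); p-value = 0.811086.
Step 6: alpha = 0.05. fail to reject H0.

H = 0.9594, df = 3, p = 0.811086, fail to reject H0.


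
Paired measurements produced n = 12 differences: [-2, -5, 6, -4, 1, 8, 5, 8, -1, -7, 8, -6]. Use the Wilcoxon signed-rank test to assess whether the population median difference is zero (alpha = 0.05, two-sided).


Step 1: Drop any zero differences (none here) and take |d_i|.
|d| = [2, 5, 6, 4, 1, 8, 5, 8, 1, 7, 8, 6]
Step 2: Midrank |d_i| (ties get averaged ranks).
ranks: |2|->3, |5|->5.5, |6|->7.5, |4|->4, |1|->1.5, |8|->11, |5|->5.5, |8|->11, |1|->1.5, |7|->9, |8|->11, |6|->7.5
Step 3: Attach original signs; sum ranks with positive sign and with negative sign.
W+ = 7.5 + 1.5 + 11 + 5.5 + 11 + 11 = 47.5
W- = 3 + 5.5 + 4 + 1.5 + 9 + 7.5 = 30.5
(Check: W+ + W- = 78 should equal n(n+1)/2 = 78.)
Step 4: Test statistic W = min(W+, W-) = 30.5.
Step 5: Ties in |d|, so use the tie-corrected normal approximation.
        E[W] = n(n+1)/4 = 12*13/4 = 39.
        Tie groups: |d|=1 (t=2), |d|=5 (t=2), |d|=6 (t=2), |d|=8 (t=3); sum(t^3 - t) = 42.
        Var[W] = n(n+1)(2n+1)/24 - sum(t^3-t)/48 = 3900/24 - 42/48 = 161.625.
        z = (W - E[W]) / sqrt(Var[W]) = (30.5 - 39) / 12.7132 = -0.6686.
        Two-sided p = 2*Phi(z) = 0.503752.
Step 6: alpha = 0.05. fail to reject H0.

W+ = 47.5, W- = 30.5, W = min = 30.5, p = 0.503752, fail to reject H0.


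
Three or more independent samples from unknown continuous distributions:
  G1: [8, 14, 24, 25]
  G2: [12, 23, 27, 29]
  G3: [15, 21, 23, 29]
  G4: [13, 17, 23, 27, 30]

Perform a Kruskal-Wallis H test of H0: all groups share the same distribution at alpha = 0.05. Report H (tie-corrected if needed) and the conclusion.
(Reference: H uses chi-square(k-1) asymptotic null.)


Step 1: Combine all N = 17 observations and assign midranks.
sorted (value, group, rank): (8,G1,1), (12,G2,2), (13,G4,3), (14,G1,4), (15,G3,5), (17,G4,6), (21,G3,7), (23,G2,9), (23,G3,9), (23,G4,9), (24,G1,11), (25,G1,12), (27,G2,13.5), (27,G4,13.5), (29,G2,15.5), (29,G3,15.5), (30,G4,17)
Step 2: Sum ranks within each group.
R_1 = 28 (n_1 = 4)
R_2 = 40 (n_2 = 4)
R_3 = 36.5 (n_3 = 4)
R_4 = 48.5 (n_4 = 5)
Step 3: H = 12/(N(N+1)) * sum(R_i^2/n_i) - 3(N+1)
     = 12/(17*18) * (28^2/4 + 40^2/4 + 36.5^2/4 + 48.5^2/5) - 3*18
     = 0.039216 * 1399.51 - 54
     = 0.882843.
Step 4: Ties present; correction factor C = 1 - 36/(17^3 - 17) = 0.992647. Corrected H = 0.882843 / 0.992647 = 0.889383.
Step 5: Under H0, H ~ chi^2(3); p-value = 0.827989.
Step 6: alpha = 0.05. fail to reject H0.

H = 0.8894, df = 3, p = 0.827989, fail to reject H0.


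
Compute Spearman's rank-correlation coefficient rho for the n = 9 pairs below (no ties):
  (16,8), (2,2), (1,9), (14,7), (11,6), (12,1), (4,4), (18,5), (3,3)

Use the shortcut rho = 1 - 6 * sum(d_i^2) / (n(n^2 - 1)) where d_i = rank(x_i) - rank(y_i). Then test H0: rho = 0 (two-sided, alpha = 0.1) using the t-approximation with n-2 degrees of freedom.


Step 1: Rank x and y separately (midranks; no ties here).
rank(x): 16->8, 2->2, 1->1, 14->7, 11->5, 12->6, 4->4, 18->9, 3->3
rank(y): 8->8, 2->2, 9->9, 7->7, 6->6, 1->1, 4->4, 5->5, 3->3
Step 2: d_i = R_x(i) - R_y(i); compute d_i^2.
  (8-8)^2=0, (2-2)^2=0, (1-9)^2=64, (7-7)^2=0, (5-6)^2=1, (6-1)^2=25, (4-4)^2=0, (9-5)^2=16, (3-3)^2=0
sum(d^2) = 106.
Step 3: rho = 1 - 6*106 / (9*(9^2 - 1)) = 1 - 636/720 = 0.116667.
Step 4: Under H0, t = rho * sqrt((n-2)/(1-rho^2)) = 0.3108 ~ t(7).
Step 5: Two-sided p-value from the t-distribution with 7 df = 0.765008.
Step 6: alpha = 0.1. fail to reject H0.

rho = 0.1167, p = 0.765008, fail to reject H0 at alpha = 0.1.


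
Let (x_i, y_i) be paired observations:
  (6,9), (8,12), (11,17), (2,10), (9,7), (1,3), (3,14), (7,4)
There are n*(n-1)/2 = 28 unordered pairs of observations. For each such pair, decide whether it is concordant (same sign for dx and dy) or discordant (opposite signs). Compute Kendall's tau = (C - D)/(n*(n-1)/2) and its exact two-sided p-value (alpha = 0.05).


Step 1: Enumerate the 28 unordered pairs (i,j) with i<j and classify each by sign(x_j-x_i) * sign(y_j-y_i).
  (1,2):dx=+2,dy=+3->C; (1,3):dx=+5,dy=+8->C; (1,4):dx=-4,dy=+1->D; (1,5):dx=+3,dy=-2->D
  (1,6):dx=-5,dy=-6->C; (1,7):dx=-3,dy=+5->D; (1,8):dx=+1,dy=-5->D; (2,3):dx=+3,dy=+5->C
  (2,4):dx=-6,dy=-2->C; (2,5):dx=+1,dy=-5->D; (2,6):dx=-7,dy=-9->C; (2,7):dx=-5,dy=+2->D
  (2,8):dx=-1,dy=-8->C; (3,4):dx=-9,dy=-7->C; (3,5):dx=-2,dy=-10->C; (3,6):dx=-10,dy=-14->C
  (3,7):dx=-8,dy=-3->C; (3,8):dx=-4,dy=-13->C; (4,5):dx=+7,dy=-3->D; (4,6):dx=-1,dy=-7->C
  (4,7):dx=+1,dy=+4->C; (4,8):dx=+5,dy=-6->D; (5,6):dx=-8,dy=-4->C; (5,7):dx=-6,dy=+7->D
  (5,8):dx=-2,dy=-3->C; (6,7):dx=+2,dy=+11->C; (6,8):dx=+6,dy=+1->C; (7,8):dx=+4,dy=-10->D
Step 2: C = 18, D = 10, total pairs = 28.
Step 3: tau = (C - D)/(n(n-1)/2) = (18 - 10)/28 = 0.285714.
Step 4: Exact two-sided p-value (enumerate n! = 40320 permutations of y under H0): p = 0.398760.
Step 5: alpha = 0.05. fail to reject H0.

tau_b = 0.2857 (C=18, D=10), p = 0.398760, fail to reject H0.


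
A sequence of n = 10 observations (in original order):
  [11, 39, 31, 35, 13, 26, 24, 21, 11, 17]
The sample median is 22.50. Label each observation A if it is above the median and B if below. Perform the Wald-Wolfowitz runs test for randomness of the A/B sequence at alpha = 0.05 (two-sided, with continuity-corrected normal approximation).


Step 1: Compute median = 22.50; label A = above, B = below.
Labels in order: BAAABAABBB  (n_A = 5, n_B = 5)
Step 2: Count runs R = 5.
Step 3: Under H0 (random ordering), E[R] = 2*n_A*n_B/(n_A+n_B) + 1 = 2*5*5/10 + 1 = 6.0000.
        Var[R] = 2*n_A*n_B*(2*n_A*n_B - n_A - n_B) / ((n_A+n_B)^2 * (n_A+n_B-1)) = 2000/900 = 2.2222.
        SD[R] = 1.4907.
Step 4: Continuity-corrected z = (R + 0.5 - E[R]) / SD[R] = (5 + 0.5 - 6.0000) / 1.4907 = -0.3354.
Step 5: Two-sided p-value via normal approximation = 2*(1 - Phi(|z|)) = 0.737316.
Step 6: alpha = 0.05. fail to reject H0.

R = 5, z = -0.3354, p = 0.737316, fail to reject H0.


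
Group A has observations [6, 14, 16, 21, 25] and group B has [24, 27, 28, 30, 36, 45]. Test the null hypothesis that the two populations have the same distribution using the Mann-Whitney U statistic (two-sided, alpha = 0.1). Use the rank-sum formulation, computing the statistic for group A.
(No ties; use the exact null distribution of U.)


Step 1: Combine and sort all 11 observations; assign midranks.
sorted (value, group): (6,X), (14,X), (16,X), (21,X), (24,Y), (25,X), (27,Y), (28,Y), (30,Y), (36,Y), (45,Y)
ranks: 6->1, 14->2, 16->3, 21->4, 24->5, 25->6, 27->7, 28->8, 30->9, 36->10, 45->11
Step 2: Rank sum for X: R1 = 1 + 2 + 3 + 4 + 6 = 16.
Step 3: U_X = R1 - n1(n1+1)/2 = 16 - 5*6/2 = 16 - 15 = 1.
       U_Y = n1*n2 - U_X = 30 - 1 = 29.
Step 4: No ties, so the exact null distribution of U (based on enumerating the C(11,5) = 462 equally likely rank assignments) gives the two-sided p-value.
Step 5: p-value = 0.008658; compare to alpha = 0.1. reject H0.

U_X = 1, p = 0.008658, reject H0 at alpha = 0.1.


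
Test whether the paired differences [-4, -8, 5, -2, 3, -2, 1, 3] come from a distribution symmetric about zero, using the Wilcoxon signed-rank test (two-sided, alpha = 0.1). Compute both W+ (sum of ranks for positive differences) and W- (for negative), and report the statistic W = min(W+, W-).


Step 1: Drop any zero differences (none here) and take |d_i|.
|d| = [4, 8, 5, 2, 3, 2, 1, 3]
Step 2: Midrank |d_i| (ties get averaged ranks).
ranks: |4|->6, |8|->8, |5|->7, |2|->2.5, |3|->4.5, |2|->2.5, |1|->1, |3|->4.5
Step 3: Attach original signs; sum ranks with positive sign and with negative sign.
W+ = 7 + 4.5 + 1 + 4.5 = 17
W- = 6 + 8 + 2.5 + 2.5 = 19
(Check: W+ + W- = 36 should equal n(n+1)/2 = 36.)
Step 4: Test statistic W = min(W+, W-) = 17.
Step 5: Ties in |d|, so use the tie-corrected normal approximation.
        E[W] = n(n+1)/4 = 8*9/4 = 18.
        Tie groups: |d|=2 (t=2), |d|=3 (t=2); sum(t^3 - t) = 12.
        Var[W] = n(n+1)(2n+1)/24 - sum(t^3-t)/48 = 1224/24 - 12/48 = 50.75.
        z = (W - E[W]) / sqrt(Var[W]) = (17 - 18) / 7.1239 = -0.1404.
        Two-sided p = 2*Phi(z) = 0.888366.
Step 6: alpha = 0.1. fail to reject H0.

W+ = 17, W- = 19, W = min = 17, p = 0.888366, fail to reject H0.


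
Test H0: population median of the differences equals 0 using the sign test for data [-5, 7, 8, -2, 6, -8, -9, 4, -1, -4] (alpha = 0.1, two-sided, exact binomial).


Step 1: Discard zero differences. Original n = 10; n_eff = number of nonzero differences = 10.
Nonzero differences (with sign): -5, +7, +8, -2, +6, -8, -9, +4, -1, -4
Step 2: Count signs: positive = 4, negative = 6.
Step 3: Under H0: P(positive) = 0.5, so the number of positives S ~ Bin(10, 0.5).
Step 4: Two-sided exact p-value = sum of Bin(10,0.5) probabilities at or below the observed probability = 0.753906.
Step 5: alpha = 0.1. fail to reject H0.

n_eff = 10, pos = 4, neg = 6, p = 0.753906, fail to reject H0.


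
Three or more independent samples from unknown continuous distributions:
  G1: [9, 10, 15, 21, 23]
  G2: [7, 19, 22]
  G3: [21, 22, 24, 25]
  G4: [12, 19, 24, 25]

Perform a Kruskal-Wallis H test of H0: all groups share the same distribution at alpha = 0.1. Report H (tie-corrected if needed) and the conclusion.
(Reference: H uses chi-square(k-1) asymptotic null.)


Step 1: Combine all N = 16 observations and assign midranks.
sorted (value, group, rank): (7,G2,1), (9,G1,2), (10,G1,3), (12,G4,4), (15,G1,5), (19,G2,6.5), (19,G4,6.5), (21,G1,8.5), (21,G3,8.5), (22,G2,10.5), (22,G3,10.5), (23,G1,12), (24,G3,13.5), (24,G4,13.5), (25,G3,15.5), (25,G4,15.5)
Step 2: Sum ranks within each group.
R_1 = 30.5 (n_1 = 5)
R_2 = 18 (n_2 = 3)
R_3 = 48 (n_3 = 4)
R_4 = 39.5 (n_4 = 4)
Step 3: H = 12/(N(N+1)) * sum(R_i^2/n_i) - 3(N+1)
     = 12/(16*17) * (30.5^2/5 + 18^2/3 + 48^2/4 + 39.5^2/4) - 3*17
     = 0.044118 * 1260.11 - 51
     = 4.593199.
Step 4: Ties present; correction factor C = 1 - 30/(16^3 - 16) = 0.992647. Corrected H = 4.593199 / 0.992647 = 4.627222.
Step 5: Under H0, H ~ chi^2(3); p-value = 0.201219.
Step 6: alpha = 0.1. fail to reject H0.

H = 4.6272, df = 3, p = 0.201219, fail to reject H0.


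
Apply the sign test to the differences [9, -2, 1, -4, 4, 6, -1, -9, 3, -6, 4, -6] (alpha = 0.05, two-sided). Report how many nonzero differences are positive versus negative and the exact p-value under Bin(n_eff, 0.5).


Step 1: Discard zero differences. Original n = 12; n_eff = number of nonzero differences = 12.
Nonzero differences (with sign): +9, -2, +1, -4, +4, +6, -1, -9, +3, -6, +4, -6
Step 2: Count signs: positive = 6, negative = 6.
Step 3: Under H0: P(positive) = 0.5, so the number of positives S ~ Bin(12, 0.5).
Step 4: Two-sided exact p-value = sum of Bin(12,0.5) probabilities at or below the observed probability = 1.000000.
Step 5: alpha = 0.05. fail to reject H0.

n_eff = 12, pos = 6, neg = 6, p = 1.000000, fail to reject H0.


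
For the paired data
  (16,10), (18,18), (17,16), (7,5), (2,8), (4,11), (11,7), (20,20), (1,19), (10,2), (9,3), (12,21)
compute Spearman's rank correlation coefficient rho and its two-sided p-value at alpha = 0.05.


Step 1: Rank x and y separately (midranks; no ties here).
rank(x): 16->9, 18->11, 17->10, 7->4, 2->2, 4->3, 11->7, 20->12, 1->1, 10->6, 9->5, 12->8
rank(y): 10->6, 18->9, 16->8, 5->3, 8->5, 11->7, 7->4, 20->11, 19->10, 2->1, 3->2, 21->12
Step 2: d_i = R_x(i) - R_y(i); compute d_i^2.
  (9-6)^2=9, (11-9)^2=4, (10-8)^2=4, (4-3)^2=1, (2-5)^2=9, (3-7)^2=16, (7-4)^2=9, (12-11)^2=1, (1-10)^2=81, (6-1)^2=25, (5-2)^2=9, (8-12)^2=16
sum(d^2) = 184.
Step 3: rho = 1 - 6*184 / (12*(12^2 - 1)) = 1 - 1104/1716 = 0.356643.
Step 4: Under H0, t = rho * sqrt((n-2)/(1-rho^2)) = 1.2072 ~ t(10).
Step 5: Two-sided p-value from the t-distribution with 10 df = 0.255138.
Step 6: alpha = 0.05. fail to reject H0.

rho = 0.3566, p = 0.255138, fail to reject H0 at alpha = 0.05.


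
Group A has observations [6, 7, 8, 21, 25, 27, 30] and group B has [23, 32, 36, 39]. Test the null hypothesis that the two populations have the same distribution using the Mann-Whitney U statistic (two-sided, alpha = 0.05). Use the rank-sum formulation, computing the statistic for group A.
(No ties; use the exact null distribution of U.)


Step 1: Combine and sort all 11 observations; assign midranks.
sorted (value, group): (6,X), (7,X), (8,X), (21,X), (23,Y), (25,X), (27,X), (30,X), (32,Y), (36,Y), (39,Y)
ranks: 6->1, 7->2, 8->3, 21->4, 23->5, 25->6, 27->7, 30->8, 32->9, 36->10, 39->11
Step 2: Rank sum for X: R1 = 1 + 2 + 3 + 4 + 6 + 7 + 8 = 31.
Step 3: U_X = R1 - n1(n1+1)/2 = 31 - 7*8/2 = 31 - 28 = 3.
       U_Y = n1*n2 - U_X = 28 - 3 = 25.
Step 4: No ties, so the exact null distribution of U (based on enumerating the C(11,7) = 330 equally likely rank assignments) gives the two-sided p-value.
Step 5: p-value = 0.042424; compare to alpha = 0.05. reject H0.

U_X = 3, p = 0.042424, reject H0 at alpha = 0.05.


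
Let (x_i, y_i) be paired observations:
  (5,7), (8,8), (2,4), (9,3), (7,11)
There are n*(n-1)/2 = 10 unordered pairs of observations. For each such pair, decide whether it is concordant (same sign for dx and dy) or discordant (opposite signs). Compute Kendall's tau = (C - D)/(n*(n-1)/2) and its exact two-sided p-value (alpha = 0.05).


Step 1: Enumerate the 10 unordered pairs (i,j) with i<j and classify each by sign(x_j-x_i) * sign(y_j-y_i).
  (1,2):dx=+3,dy=+1->C; (1,3):dx=-3,dy=-3->C; (1,4):dx=+4,dy=-4->D; (1,5):dx=+2,dy=+4->C
  (2,3):dx=-6,dy=-4->C; (2,4):dx=+1,dy=-5->D; (2,5):dx=-1,dy=+3->D; (3,4):dx=+7,dy=-1->D
  (3,5):dx=+5,dy=+7->C; (4,5):dx=-2,dy=+8->D
Step 2: C = 5, D = 5, total pairs = 10.
Step 3: tau = (C - D)/(n(n-1)/2) = (5 - 5)/10 = 0.000000.
Step 4: Exact two-sided p-value (enumerate n! = 120 permutations of y under H0): p = 1.000000.
Step 5: alpha = 0.05. fail to reject H0.

tau_b = 0.0000 (C=5, D=5), p = 1.000000, fail to reject H0.


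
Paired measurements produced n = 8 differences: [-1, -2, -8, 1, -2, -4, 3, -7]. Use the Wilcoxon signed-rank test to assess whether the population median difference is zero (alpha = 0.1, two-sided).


Step 1: Drop any zero differences (none here) and take |d_i|.
|d| = [1, 2, 8, 1, 2, 4, 3, 7]
Step 2: Midrank |d_i| (ties get averaged ranks).
ranks: |1|->1.5, |2|->3.5, |8|->8, |1|->1.5, |2|->3.5, |4|->6, |3|->5, |7|->7
Step 3: Attach original signs; sum ranks with positive sign and with negative sign.
W+ = 1.5 + 5 = 6.5
W- = 1.5 + 3.5 + 8 + 3.5 + 6 + 7 = 29.5
(Check: W+ + W- = 36 should equal n(n+1)/2 = 36.)
Step 4: Test statistic W = min(W+, W-) = 6.5.
Step 5: Ties in |d|, so use the tie-corrected normal approximation.
        E[W] = n(n+1)/4 = 8*9/4 = 18.
        Tie groups: |d|=1 (t=2), |d|=2 (t=2); sum(t^3 - t) = 12.
        Var[W] = n(n+1)(2n+1)/24 - sum(t^3-t)/48 = 1224/24 - 12/48 = 50.75.
        z = (W - E[W]) / sqrt(Var[W]) = (6.5 - 18) / 7.1239 = -1.6143.
        Two-sided p = 2*Phi(z) = 0.106466.
Step 6: alpha = 0.1. fail to reject H0.

W+ = 6.5, W- = 29.5, W = min = 6.5, p = 0.106466, fail to reject H0.


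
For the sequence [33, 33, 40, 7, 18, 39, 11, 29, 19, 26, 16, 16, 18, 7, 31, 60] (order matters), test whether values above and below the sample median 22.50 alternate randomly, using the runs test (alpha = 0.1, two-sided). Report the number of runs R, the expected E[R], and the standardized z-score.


Step 1: Compute median = 22.50; label A = above, B = below.
Labels in order: AAABBABABABBBBAA  (n_A = 8, n_B = 8)
Step 2: Count runs R = 9.
Step 3: Under H0 (random ordering), E[R] = 2*n_A*n_B/(n_A+n_B) + 1 = 2*8*8/16 + 1 = 9.0000.
        Var[R] = 2*n_A*n_B*(2*n_A*n_B - n_A - n_B) / ((n_A+n_B)^2 * (n_A+n_B-1)) = 14336/3840 = 3.7333.
        SD[R] = 1.9322.
Step 4: R = E[R], so z = 0 with no continuity correction.
Step 5: Two-sided p-value via normal approximation = 2*(1 - Phi(|z|)) = 1.000000.
Step 6: alpha = 0.1. fail to reject H0.

R = 9, z = 0.0000, p = 1.000000, fail to reject H0.


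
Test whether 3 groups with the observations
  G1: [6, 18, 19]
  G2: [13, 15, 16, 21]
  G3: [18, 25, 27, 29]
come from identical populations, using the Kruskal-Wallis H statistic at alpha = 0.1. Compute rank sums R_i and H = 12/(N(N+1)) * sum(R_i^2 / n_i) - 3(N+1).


Step 1: Combine all N = 11 observations and assign midranks.
sorted (value, group, rank): (6,G1,1), (13,G2,2), (15,G2,3), (16,G2,4), (18,G1,5.5), (18,G3,5.5), (19,G1,7), (21,G2,8), (25,G3,9), (27,G3,10), (29,G3,11)
Step 2: Sum ranks within each group.
R_1 = 13.5 (n_1 = 3)
R_2 = 17 (n_2 = 4)
R_3 = 35.5 (n_3 = 4)
Step 3: H = 12/(N(N+1)) * sum(R_i^2/n_i) - 3(N+1)
     = 12/(11*12) * (13.5^2/3 + 17^2/4 + 35.5^2/4) - 3*12
     = 0.090909 * 448.062 - 36
     = 4.732955.
Step 4: Ties present; correction factor C = 1 - 6/(11^3 - 11) = 0.995455. Corrected H = 4.732955 / 0.995455 = 4.754566.
Step 5: Under H0, H ~ chi^2(2); p-value = 0.092802.
Step 6: alpha = 0.1. reject H0.

H = 4.7546, df = 2, p = 0.092802, reject H0.


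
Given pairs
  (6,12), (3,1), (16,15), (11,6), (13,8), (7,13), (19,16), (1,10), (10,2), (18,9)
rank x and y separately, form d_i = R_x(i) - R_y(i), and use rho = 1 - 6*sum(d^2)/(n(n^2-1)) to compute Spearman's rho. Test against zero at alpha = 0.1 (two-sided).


Step 1: Rank x and y separately (midranks; no ties here).
rank(x): 6->3, 3->2, 16->8, 11->6, 13->7, 7->4, 19->10, 1->1, 10->5, 18->9
rank(y): 12->7, 1->1, 15->9, 6->3, 8->4, 13->8, 16->10, 10->6, 2->2, 9->5
Step 2: d_i = R_x(i) - R_y(i); compute d_i^2.
  (3-7)^2=16, (2-1)^2=1, (8-9)^2=1, (6-3)^2=9, (7-4)^2=9, (4-8)^2=16, (10-10)^2=0, (1-6)^2=25, (5-2)^2=9, (9-5)^2=16
sum(d^2) = 102.
Step 3: rho = 1 - 6*102 / (10*(10^2 - 1)) = 1 - 612/990 = 0.381818.
Step 4: Under H0, t = rho * sqrt((n-2)/(1-rho^2)) = 1.1685 ~ t(8).
Step 5: Two-sided p-value from the t-distribution with 8 df = 0.276255.
Step 6: alpha = 0.1. fail to reject H0.

rho = 0.3818, p = 0.276255, fail to reject H0 at alpha = 0.1.
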